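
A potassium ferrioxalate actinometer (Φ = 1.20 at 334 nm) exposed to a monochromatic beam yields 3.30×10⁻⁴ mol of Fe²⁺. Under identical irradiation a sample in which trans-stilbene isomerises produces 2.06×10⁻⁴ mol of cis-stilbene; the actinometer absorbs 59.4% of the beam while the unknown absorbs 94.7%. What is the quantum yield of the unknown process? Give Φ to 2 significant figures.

Φ = 0.47

Photons absorbed by the actinometer: 3.30×10⁻⁴ / 1.20 = 2.750×10⁻⁴ mol.
Incident flux: 2.750×10⁻⁴ / 0.594 = 4.630×10⁻⁴ einstein.
Absorbed by unknown: 0.947 × 4.630×10⁻⁴ = 4.385×10⁻⁴ mol.
Φ(unknown) = 2.06×10⁻⁴ / 4.385×10⁻⁴ = 0.47.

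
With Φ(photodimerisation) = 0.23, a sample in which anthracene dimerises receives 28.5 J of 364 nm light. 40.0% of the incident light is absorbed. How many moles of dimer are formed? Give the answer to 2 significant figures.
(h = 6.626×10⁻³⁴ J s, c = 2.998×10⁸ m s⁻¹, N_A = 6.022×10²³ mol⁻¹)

Photon energy at 364 nm: hc/λ = (6.626×10⁻³⁴)(2.998×10⁸)/(364×10⁻⁹) = 5.457×10⁻¹⁹ J.
Photons incident: 28.5 / 5.457×10⁻¹⁹ = 5.223×10¹⁹, i.e. 5.223×10¹⁹/6.022×10²³ = 8.673×10⁻⁵ mol.
Photons absorbed: 0.400 × 8.673×10⁻⁵ = 3.469×10⁻⁵ mol.
Product: Φ × n_abs = 0.23 × 3.469×10⁻⁵ = 7.979×10⁻⁶ mol.

8.0×10⁻⁶ mol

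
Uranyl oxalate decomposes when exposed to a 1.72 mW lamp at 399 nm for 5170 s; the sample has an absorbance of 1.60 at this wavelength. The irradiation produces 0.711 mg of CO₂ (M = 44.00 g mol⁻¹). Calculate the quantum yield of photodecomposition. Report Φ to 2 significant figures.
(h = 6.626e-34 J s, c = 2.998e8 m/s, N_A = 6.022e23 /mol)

Product: 0.711 mg / 44.00 g mol⁻¹ = 1.616e-5 mol.
Photon energy at 399 nm: hc/λ = (6.626e-34)(2.998e8)/(399e-9) = 4.979e-19 J.
Energy delivered: (1.72 mW)(5170 s) = 8.892 J.
Photons incident: 8.892 / 4.979e-19 = 1.786e19, i.e. 1.786e19/6.022e23 = 2.966e-5 mol.
Fraction absorbed: 1 − 10^(−1.60) = 0.9749.
Photons absorbed: 0.9749 × 2.966e-5 = 2.892e-5 mol.
Φ = 1.616e-5 mol / 2.892e-5 mol photons = 0.56.

Φ = 0.56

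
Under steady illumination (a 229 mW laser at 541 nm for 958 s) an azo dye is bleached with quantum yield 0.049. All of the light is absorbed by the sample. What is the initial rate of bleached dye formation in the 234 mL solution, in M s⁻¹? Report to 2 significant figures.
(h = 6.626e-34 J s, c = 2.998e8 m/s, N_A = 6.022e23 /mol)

Photon energy at 541 nm: hc/λ = (6.626e-34)(2.998e8)/(541e-9) = 3.672e-19 J.
Energy delivered: (229 mW)(958 s) = 219.4 J.
Photons incident: 219.4 / 3.672e-19 = 5.975e20, i.e. 5.975e20/6.022e23 = 9.922e-4 mol.
Product formed: 0.049 × 9.922e-4 = 4.862e-5 mol.
Rate: 4.862e-5 mol / (958 s × 0.234 L) = 2.2e-7 M s⁻¹.

2.2e-7 M s⁻¹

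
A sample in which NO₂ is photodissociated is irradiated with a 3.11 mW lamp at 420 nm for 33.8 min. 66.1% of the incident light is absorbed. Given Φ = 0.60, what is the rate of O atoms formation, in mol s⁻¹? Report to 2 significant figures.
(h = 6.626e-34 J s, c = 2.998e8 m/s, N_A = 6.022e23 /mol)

Photon energy at 420 nm: hc/λ = (6.626e-34)(2.998e8)/(420e-9) = 4.730e-19 J.
Energy delivered: (3.11 mW)(2028 s) = 6.307 J.
Photons incident: 6.307 / 4.730e-19 = 1.333e19, i.e. 1.333e19/6.022e23 = 2.214e-5 mol.
Photons absorbed: 0.661 × 2.214e-5 = 1.463e-5 mol.
Product formed: 0.60 × 1.463e-5 = 8.778e-6 mol.
Rate: 8.778e-6 / 2028 s = 4.3e-9 mol s⁻¹.

4.3e-9 mol s⁻¹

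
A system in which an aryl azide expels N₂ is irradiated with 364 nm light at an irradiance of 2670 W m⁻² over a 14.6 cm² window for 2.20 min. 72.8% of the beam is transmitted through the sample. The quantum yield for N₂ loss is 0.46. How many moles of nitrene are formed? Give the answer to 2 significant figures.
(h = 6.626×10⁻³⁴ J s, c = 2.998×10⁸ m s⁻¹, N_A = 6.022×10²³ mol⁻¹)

Photon energy at 364 nm: hc/λ = (6.626×10⁻³⁴)(2.998×10⁸)/(364×10⁻⁹) = 5.457×10⁻¹⁹ J.
Energy delivered: (2670 W m⁻²)(14.6×10⁻⁴ m²)(132 s) = 514.6 J.
Photons incident: 514.6 / 5.457×10⁻¹⁹ = 9.430×10²⁰, i.e. 9.430×10²⁰/6.022×10²³ = 0.001566 mol.
Fraction absorbed: 1 − 72.8/100 = 0.2720.
Photons absorbed: 0.2720 × 0.001566 = 4.260×10⁻⁴ mol.
Product: Φ × n_abs = 0.46 × 4.260×10⁻⁴ = 1.960×10⁻⁴ mol.

2.0×10⁻⁴ mol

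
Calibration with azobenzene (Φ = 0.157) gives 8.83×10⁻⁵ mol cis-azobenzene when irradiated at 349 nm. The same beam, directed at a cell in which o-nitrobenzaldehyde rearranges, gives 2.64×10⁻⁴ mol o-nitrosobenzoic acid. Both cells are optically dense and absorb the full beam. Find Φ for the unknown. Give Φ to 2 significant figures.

Φ = 0.47

Photons absorbed by the actinometer: 8.83×10⁻⁵ / 0.157 = 5.624×10⁻⁴ mol.
Φ(unknown) = 2.64×10⁻⁴ / 5.624×10⁻⁴ = 0.47.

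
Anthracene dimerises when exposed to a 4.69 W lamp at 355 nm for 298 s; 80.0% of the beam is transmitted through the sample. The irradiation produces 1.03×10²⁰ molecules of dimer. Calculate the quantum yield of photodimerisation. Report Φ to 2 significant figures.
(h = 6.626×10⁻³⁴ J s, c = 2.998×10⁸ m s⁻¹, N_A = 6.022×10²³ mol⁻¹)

Φ = 0.21

Product: 1.03×10²⁰ / 6.022×10²³ = 1.710×10⁻⁴ mol.
Photon energy at 355 nm: hc/λ = (6.626×10⁻³⁴)(2.998×10⁸)/(355×10⁻⁹) = 5.596×10⁻¹⁹ J.
Energy delivered: (4.69 W)(298 s) = 1398 J.
Photons incident: 1398 / 5.596×10⁻¹⁹ = 2.498×10²¹, i.e. 2.498×10²¹/6.022×10²³ = 0.004148 mol.
Fraction absorbed: 1 − 80.0/100 = 0.2000.
Photons absorbed: 0.2000 × 0.004148 = 8.296×10⁻⁴ mol.
Φ = 1.710×10⁻⁴ mol / 8.296×10⁻⁴ mol photons = 0.21.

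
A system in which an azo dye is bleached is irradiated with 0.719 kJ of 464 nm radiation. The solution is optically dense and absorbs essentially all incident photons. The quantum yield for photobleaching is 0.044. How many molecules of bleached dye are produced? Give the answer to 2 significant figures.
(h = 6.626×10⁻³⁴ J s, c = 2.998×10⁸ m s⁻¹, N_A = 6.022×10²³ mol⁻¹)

Photon energy at 464 nm: hc/λ = (6.626×10⁻³⁴)(2.998×10⁸)/(464×10⁻⁹) = 4.281×10⁻¹⁹ J.
Incident energy: 0.719 kJ = 719 J.
Photons incident: 719 / 4.281×10⁻¹⁹ = 1.680×10²¹, i.e. 1.680×10²¹/6.022×10²³ = 0.002790 mol.
Product: Φ × n_abs = 0.044 × 0.002790 = 1.228×10⁻⁴ mol.
As a count: 1.228×10⁻⁴ × 6.022×10²³ = 7.4×10¹⁹.

7.4×10¹⁹ molecules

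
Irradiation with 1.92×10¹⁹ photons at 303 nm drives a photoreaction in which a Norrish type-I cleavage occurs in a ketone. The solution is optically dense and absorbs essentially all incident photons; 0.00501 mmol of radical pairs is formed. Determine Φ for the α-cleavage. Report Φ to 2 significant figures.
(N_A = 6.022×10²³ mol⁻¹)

Φ = 0.16

Product: 0.00501 mmol = 5.01×10⁻⁶ mol.
Moles of photons: 1.92×10¹⁹ / 6.022×10²³ = 3.188×10⁻⁵ mol.
Φ = 5.01×10⁻⁶ mol / 3.188×10⁻⁵ mol photons = 0.16.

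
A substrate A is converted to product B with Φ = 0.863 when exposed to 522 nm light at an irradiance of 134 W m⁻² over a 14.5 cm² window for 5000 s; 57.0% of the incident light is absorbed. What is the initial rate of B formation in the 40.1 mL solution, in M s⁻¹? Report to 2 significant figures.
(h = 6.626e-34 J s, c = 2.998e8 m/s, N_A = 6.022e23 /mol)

Photon energy at 522 nm: hc/λ = (6.626e-34)(2.998e8)/(522e-9) = 3.806e-19 J.
Energy delivered: (134 W m⁻²)(14.5e-4 m²)(5000 s) = 971.5 J.
Photons incident: 971.5 / 3.806e-19 = 2.553e21, i.e. 2.553e21/6.022e23 = 0.004239 mol.
Photons absorbed: 0.570 × 0.004239 = 0.002416 mol.
Product formed: 0.863 × 0.002416 = 0.002085 mol.
Rate: 0.002085 mol / (5000 s × 0.0401 L) = 1.0e-5 M s⁻¹.

1.0e-5 M s⁻¹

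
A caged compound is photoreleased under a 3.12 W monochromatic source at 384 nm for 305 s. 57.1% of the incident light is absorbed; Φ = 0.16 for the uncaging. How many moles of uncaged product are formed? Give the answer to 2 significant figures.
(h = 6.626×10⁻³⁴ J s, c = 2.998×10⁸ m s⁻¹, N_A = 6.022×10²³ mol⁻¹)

Photon energy at 384 nm: hc/λ = (6.626×10⁻³⁴)(2.998×10⁸)/(384×10⁻⁹) = 5.173×10⁻¹⁹ J.
Energy delivered: (3.12 W)(305 s) = 951.6 J.
Photons incident: 951.6 / 5.173×10⁻¹⁹ = 1.840×10²¹, i.e. 1.840×10²¹/6.022×10²³ = 0.003055 mol.
Photons absorbed: 0.571 × 0.003055 = 0.001744 mol.
Product: Φ × n_abs = 0.16 × 0.001744 = 2.790×10⁻⁴ mol.

2.8×10⁻⁴ mol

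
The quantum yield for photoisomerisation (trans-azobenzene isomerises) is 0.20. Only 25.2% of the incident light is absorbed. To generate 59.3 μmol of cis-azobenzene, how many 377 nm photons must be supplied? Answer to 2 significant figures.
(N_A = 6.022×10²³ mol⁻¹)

7.1×10²⁰ photons

Product: 59.3 μmol = 5.93×10⁻⁵ mol.
Photons that must be absorbed: 5.93×10⁻⁵ / 0.20 = 2.965×10⁻⁴ mol.
Incident photons needed: 2.965×10⁻⁴ / 0.252 = 0.001177 mol.
Photon count: 0.001177 × 6.022×10²³ = 7.1×10²⁰.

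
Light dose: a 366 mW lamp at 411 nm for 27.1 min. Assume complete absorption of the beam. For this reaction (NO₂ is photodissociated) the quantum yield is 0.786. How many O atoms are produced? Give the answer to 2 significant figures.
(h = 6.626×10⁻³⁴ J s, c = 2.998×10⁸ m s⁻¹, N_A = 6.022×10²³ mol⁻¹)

Photon energy at 411 nm: hc/λ = (6.626×10⁻³⁴)(2.998×10⁸)/(411×10⁻⁹) = 4.833×10⁻¹⁹ J.
Energy delivered: (366 mW)(1626 s) = 595.1 J.
Photons incident: 595.1 / 4.833×10⁻¹⁹ = 1.231×10²¹, i.e. 1.231×10²¹/6.022×10²³ = 0.002044 mol.
Product: Φ × n_abs = 0.786 × 0.002044 = 0.001607 mol.
As a count: 0.001607 × 6.022×10²³ = 9.7×10²⁰.

9.7×10²⁰ atoms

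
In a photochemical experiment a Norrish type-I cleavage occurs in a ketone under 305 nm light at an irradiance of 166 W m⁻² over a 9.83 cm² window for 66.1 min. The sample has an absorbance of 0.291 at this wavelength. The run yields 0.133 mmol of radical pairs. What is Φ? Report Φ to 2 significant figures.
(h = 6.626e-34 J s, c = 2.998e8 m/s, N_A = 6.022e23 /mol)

Φ = 0.17

Product: 0.133 mmol = 1.33e-4 mol.
Photon energy at 305 nm: hc/λ = (6.626e-34)(2.998e8)/(305e-9) = 6.513e-19 J.
Energy delivered: (166 W m⁻²)(9.83e-4 m²)(3966 s) = 647.2 J.
Photons incident: 647.2 / 6.513e-19 = 9.937e20, i.e. 9.937e20/6.022e23 = 0.001650 mol.
Fraction absorbed: 1 − 10^(−0.291) = 0.4883.
Photons absorbed: 0.4883 × 0.001650 = 8.057e-4 mol.
Φ = 1.33e-4 mol / 8.057e-4 mol photons = 0.17.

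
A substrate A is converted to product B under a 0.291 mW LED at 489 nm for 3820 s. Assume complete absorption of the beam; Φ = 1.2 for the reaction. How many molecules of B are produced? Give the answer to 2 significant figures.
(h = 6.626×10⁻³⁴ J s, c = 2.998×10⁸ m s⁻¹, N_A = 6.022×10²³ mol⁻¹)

3.3×10¹⁸ molecules

Photon energy at 489 nm: hc/λ = (6.626×10⁻³⁴)(2.998×10⁸)/(489×10⁻⁹) = 4.062×10⁻¹⁹ J.
Energy delivered: (0.291 mW)(3820 s) = 1.112 J.
Photons incident: 1.112 / 4.062×10⁻¹⁹ = 2.738×10¹⁸, i.e. 2.738×10¹⁸/6.022×10²³ = 4.547×10⁻⁶ mol.
Product: Φ × n_abs = 1.2 × 4.547×10⁻⁶ = 5.456×10⁻⁶ mol.
As a count: 5.456×10⁻⁶ × 6.022×10²³ = 3.3×10¹⁸.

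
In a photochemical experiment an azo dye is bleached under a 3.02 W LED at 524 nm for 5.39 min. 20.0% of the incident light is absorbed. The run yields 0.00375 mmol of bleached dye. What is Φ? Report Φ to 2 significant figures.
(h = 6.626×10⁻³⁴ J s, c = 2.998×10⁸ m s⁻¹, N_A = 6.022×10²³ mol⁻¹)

Product: 0.00375 mmol = 3.75×10⁻⁶ mol.
Photon energy at 524 nm: hc/λ = (6.626×10⁻³⁴)(2.998×10⁸)/(524×10⁻⁹) = 3.791×10⁻¹⁹ J.
Energy delivered: (3.02 W)(323.4 s) = 976.7 J.
Photons incident: 976.7 / 3.791×10⁻¹⁹ = 2.576×10²¹, i.e. 2.576×10²¹/6.022×10²³ = 0.004278 mol.
Photons absorbed: 0.200 × 0.004278 = 8.556×10⁻⁴ mol.
Φ = 3.75×10⁻⁶ mol / 8.556×10⁻⁴ mol photons = 0.0044.

Φ = 0.0044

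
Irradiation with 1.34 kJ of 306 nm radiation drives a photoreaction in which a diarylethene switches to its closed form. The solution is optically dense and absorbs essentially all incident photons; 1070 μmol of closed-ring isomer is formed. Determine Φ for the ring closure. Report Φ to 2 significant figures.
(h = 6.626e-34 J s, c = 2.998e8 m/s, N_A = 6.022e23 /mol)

Product: 1070 μmol = 0.00107 mol.
Photon energy at 306 nm: hc/λ = (6.626e-34)(2.998e8)/(306e-9) = 6.492e-19 J.
Incident energy: 1.34 kJ = 1340 J.
Photons incident: 1340 / 6.492e-19 = 2.064e21, i.e. 2.064e21/6.022e23 = 0.003427 mol.
Φ = 0.00107 mol / 0.003427 mol photons = 0.31.

Φ = 0.31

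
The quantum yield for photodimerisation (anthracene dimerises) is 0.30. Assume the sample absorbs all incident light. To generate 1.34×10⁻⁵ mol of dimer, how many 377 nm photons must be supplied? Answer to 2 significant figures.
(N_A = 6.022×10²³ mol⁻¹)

Photons that must be absorbed: 1.34×10⁻⁵ / 0.30 = 4.467×10⁻⁵ mol.
Photon count: 4.467×10⁻⁵ × 6.022×10²³ = 2.7×10¹⁹.

2.7×10¹⁹ photons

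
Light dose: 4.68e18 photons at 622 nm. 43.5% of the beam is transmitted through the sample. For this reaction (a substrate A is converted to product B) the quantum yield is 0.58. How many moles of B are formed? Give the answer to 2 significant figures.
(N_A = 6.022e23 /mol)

2.5e-6 mol

Moles of photons: 4.68e18 / 6.022e23 = 7.772e-6 mol.
Fraction absorbed: 1 − 43.5/100 = 0.5650.
Photons absorbed: 0.5650 × 7.772e-6 = 4.391e-6 mol.
Product: Φ × n_abs = 0.58 × 4.391e-6 = 2.547e-6 mol.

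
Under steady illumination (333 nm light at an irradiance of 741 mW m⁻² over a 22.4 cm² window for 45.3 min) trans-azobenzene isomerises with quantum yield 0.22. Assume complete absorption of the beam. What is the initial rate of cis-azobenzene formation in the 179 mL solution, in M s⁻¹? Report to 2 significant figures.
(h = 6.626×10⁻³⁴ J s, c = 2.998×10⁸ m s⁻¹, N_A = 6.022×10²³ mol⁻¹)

Photon energy at 333 nm: hc/λ = (6.626×10⁻³⁴)(2.998×10⁸)/(333×10⁻⁹) = 5.965×10⁻¹⁹ J.
Energy delivered: (741 mW m⁻²)(22.4×10⁻⁴ m²)(2718 s) = 4.511 J.
Photons incident: 4.511 / 5.965×10⁻¹⁹ = 7.562×10¹⁸, i.e. 7.562×10¹⁸/6.022×10²³ = 1.256×10⁻⁵ mol.
Product formed: 0.22 × 1.256×10⁻⁵ = 2.763×10⁻⁶ mol.
Rate: 2.763×10⁻⁶ mol / (2718 s × 0.179 L) = 5.7×10⁻⁹ M s⁻¹.

5.7×10⁻⁹ M s⁻¹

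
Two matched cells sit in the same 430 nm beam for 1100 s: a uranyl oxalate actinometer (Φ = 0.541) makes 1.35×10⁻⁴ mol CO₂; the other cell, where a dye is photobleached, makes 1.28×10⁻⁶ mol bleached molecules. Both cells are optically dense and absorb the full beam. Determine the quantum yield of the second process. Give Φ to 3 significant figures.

Photons absorbed by the actinometer: 1.35×10⁻⁴ / 0.541 = 2.495×10⁻⁴ mol.
Φ(unknown) = 1.28×10⁻⁶ / 2.495×10⁻⁴ = 0.00513.

Φ = 0.00513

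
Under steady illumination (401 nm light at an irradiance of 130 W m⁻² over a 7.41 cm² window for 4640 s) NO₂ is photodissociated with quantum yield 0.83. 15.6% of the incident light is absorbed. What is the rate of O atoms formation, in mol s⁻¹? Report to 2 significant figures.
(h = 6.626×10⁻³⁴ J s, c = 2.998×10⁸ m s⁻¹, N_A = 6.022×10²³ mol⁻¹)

Photon energy at 401 nm: hc/λ = (6.626×10⁻³⁴)(2.998×10⁸)/(401×10⁻⁹) = 4.954×10⁻¹⁹ J.
Energy delivered: (130 W m⁻²)(7.41×10⁻⁴ m²)(4640 s) = 447.0 J.
Photons incident: 447.0 / 4.954×10⁻¹⁹ = 9.023×10²⁰, i.e. 9.023×10²⁰/6.022×10²³ = 0.001498 mol.
Photons absorbed: 0.156 × 0.001498 = 2.337×10⁻⁴ mol.
Product formed: 0.83 × 2.337×10⁻⁴ = 1.940×10⁻⁴ mol.
Rate: 1.940×10⁻⁴ / 4640 s = 4.2×10⁻⁸ mol s⁻¹.

4.2×10⁻⁸ mol s⁻¹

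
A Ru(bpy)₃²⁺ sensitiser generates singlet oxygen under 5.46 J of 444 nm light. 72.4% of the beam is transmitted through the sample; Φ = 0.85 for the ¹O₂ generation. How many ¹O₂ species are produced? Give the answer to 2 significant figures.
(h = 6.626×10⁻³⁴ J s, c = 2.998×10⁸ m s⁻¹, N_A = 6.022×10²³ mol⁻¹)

2.9×10¹⁸ species

Photon energy at 444 nm: hc/λ = (6.626×10⁻³⁴)(2.998×10⁸)/(444×10⁻⁹) = 4.474×10⁻¹⁹ J.
Photons incident: 5.46 / 4.474×10⁻¹⁹ = 1.220×10¹⁹, i.e. 1.220×10¹⁹/6.022×10²³ = 2.026×10⁻⁵ mol.
Fraction absorbed: 1 − 72.4/100 = 0.2760.
Photons absorbed: 0.2760 × 2.026×10⁻⁵ = 5.592×10⁻⁶ mol.
Product: Φ × n_abs = 0.85 × 5.592×10⁻⁶ = 4.753×10⁻⁶ mol.
As a count: 4.753×10⁻⁶ × 6.022×10²³ = 2.9×10¹⁸.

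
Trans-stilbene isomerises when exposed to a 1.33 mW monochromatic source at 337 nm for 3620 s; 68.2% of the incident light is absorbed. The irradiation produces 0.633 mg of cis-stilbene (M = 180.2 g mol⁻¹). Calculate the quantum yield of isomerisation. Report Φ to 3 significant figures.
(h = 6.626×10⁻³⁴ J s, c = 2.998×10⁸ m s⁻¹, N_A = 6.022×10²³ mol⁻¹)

Φ = 0.380

Product: 0.633 mg / 180.2 g mol⁻¹ = 3.513×10⁻⁶ mol.
Photon energy at 337 nm: hc/λ = (6.626×10⁻³⁴)(2.998×10⁸)/(337×10⁻⁹) = 5.895×10⁻¹⁹ J.
Energy delivered: (1.33 mW)(3620 s) = 4.815 J.
Photons incident: 4.815 / 5.895×10⁻¹⁹ = 8.168×10¹⁸, i.e. 8.168×10¹⁸/6.022×10²³ = 1.356×10⁻⁵ mol.
Photons absorbed: 0.682 × 1.356×10⁻⁵ = 9.248×10⁻⁶ mol.
Φ = 3.513×10⁻⁶ mol / 9.248×10⁻⁶ mol photons = 0.380.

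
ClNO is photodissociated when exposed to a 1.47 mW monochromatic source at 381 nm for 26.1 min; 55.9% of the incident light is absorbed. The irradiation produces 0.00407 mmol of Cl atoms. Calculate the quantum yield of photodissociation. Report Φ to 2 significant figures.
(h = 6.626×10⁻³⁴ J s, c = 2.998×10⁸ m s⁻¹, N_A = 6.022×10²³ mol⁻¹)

Product: 0.00407 mmol = 4.07×10⁻⁶ mol.
Photon energy at 381 nm: hc/λ = (6.626×10⁻³⁴)(2.998×10⁸)/(381×10⁻⁹) = 5.214×10⁻¹⁹ J.
Energy delivered: (1.47 mW)(1566 s) = 2.302 J.
Photons incident: 2.302 / 5.214×10⁻¹⁹ = 4.415×10¹⁸, i.e. 4.415×10¹⁸/6.022×10²³ = 7.331×10⁻⁶ mol.
Photons absorbed: 0.559 × 7.331×10⁻⁶ = 4.098×10⁻⁶ mol.
Φ = 4.07×10⁻⁶ mol / 4.098×10⁻⁶ mol photons = 0.99.

Φ = 0.99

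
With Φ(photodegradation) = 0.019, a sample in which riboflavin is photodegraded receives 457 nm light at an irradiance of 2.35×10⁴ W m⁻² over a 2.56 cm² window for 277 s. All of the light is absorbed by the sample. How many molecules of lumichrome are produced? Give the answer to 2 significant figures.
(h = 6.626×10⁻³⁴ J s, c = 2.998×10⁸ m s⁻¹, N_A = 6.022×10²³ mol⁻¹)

Photon energy at 457 nm: hc/λ = (6.626×10⁻³⁴)(2.998×10⁸)/(457×10⁻⁹) = 4.347×10⁻¹⁹ J.
Energy delivered: (2.35×10⁴ W m⁻²)(2.56×10⁻⁴ m²)(277 s) = 1666 J.
Photons incident: 1666 / 4.347×10⁻¹⁹ = 3.833×10²¹, i.e. 3.833×10²¹/6.022×10²³ = 0.006365 mol.
Product: Φ × n_abs = 0.019 × 0.006365 = 1.209×10⁻⁴ mol.
As a count: 1.209×10⁻⁴ × 6.022×10²³ = 7.3×10¹⁹.

7.3×10¹⁹ molecules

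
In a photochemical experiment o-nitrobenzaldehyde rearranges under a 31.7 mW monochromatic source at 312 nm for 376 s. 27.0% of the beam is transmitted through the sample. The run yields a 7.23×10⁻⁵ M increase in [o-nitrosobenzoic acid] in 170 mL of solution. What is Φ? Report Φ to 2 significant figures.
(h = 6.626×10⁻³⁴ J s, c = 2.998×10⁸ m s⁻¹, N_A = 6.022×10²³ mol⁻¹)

Product: (7.23×10⁻⁵ M)(0.17 L) = 1.229×10⁻⁵ mol.
Photon energy at 312 nm: hc/λ = (6.626×10⁻³⁴)(2.998×10⁸)/(312×10⁻⁹) = 6.367×10⁻¹⁹ J.
Energy delivered: (31.7 mW)(376 s) = 11.92 J.
Photons incident: 11.92 / 6.367×10⁻¹⁹ = 1.872×10¹⁹, i.e. 1.872×10¹⁹/6.022×10²³ = 3.109×10⁻⁵ mol.
Fraction absorbed: 1 − 27.0/100 = 0.7300.
Photons absorbed: 0.7300 × 3.109×10⁻⁵ = 2.270×10⁻⁵ mol.
Φ = 1.229×10⁻⁵ mol / 2.270×10⁻⁵ mol photons = 0.54.

Φ = 0.54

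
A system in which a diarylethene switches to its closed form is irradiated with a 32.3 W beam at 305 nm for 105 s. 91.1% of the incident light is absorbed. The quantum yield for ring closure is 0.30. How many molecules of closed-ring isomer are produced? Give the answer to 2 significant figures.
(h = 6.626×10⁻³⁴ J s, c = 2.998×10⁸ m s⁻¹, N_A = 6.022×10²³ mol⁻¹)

Photon energy at 305 nm: hc/λ = (6.626×10⁻³⁴)(2.998×10⁸)/(305×10⁻⁹) = 6.513×10⁻¹⁹ J.
Energy delivered: (32.3 W)(105 s) = 3391 J.
Photons incident: 3391 / 6.513×10⁻¹⁹ = 5.207×10²¹, i.e. 5.207×10²¹/6.022×10²³ = 0.008647 mol.
Photons absorbed: 0.911 × 0.008647 = 0.007877 mol.
Product: Φ × n_abs = 0.30 × 0.007877 = 0.002363 mol.
As a count: 0.002363 × 6.022×10²³ = 1.4×10²¹.

1.4×10²¹ molecules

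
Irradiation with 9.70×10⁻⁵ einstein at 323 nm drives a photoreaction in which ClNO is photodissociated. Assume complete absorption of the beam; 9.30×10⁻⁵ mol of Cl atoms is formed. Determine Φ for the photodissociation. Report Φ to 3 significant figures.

Φ = 9.30×10⁻⁵ mol / 9.70×10⁻⁵ mol photons = 0.959.

Φ = 0.959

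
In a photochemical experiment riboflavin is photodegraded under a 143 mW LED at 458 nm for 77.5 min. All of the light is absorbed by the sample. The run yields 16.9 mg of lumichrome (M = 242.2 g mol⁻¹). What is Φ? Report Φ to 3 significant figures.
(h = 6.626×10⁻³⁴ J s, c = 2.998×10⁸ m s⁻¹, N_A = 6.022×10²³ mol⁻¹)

Φ = 0.0274

Product: 16.9 mg / 242.2 g mol⁻¹ = 6.978×10⁻⁵ mol.
Photon energy at 458 nm: hc/λ = (6.626×10⁻³⁴)(2.998×10⁸)/(458×10⁻⁹) = 4.337×10⁻¹⁹ J.
Energy delivered: (143 mW)(4650 s) = 664.9 J.
Photons incident: 664.9 / 4.337×10⁻¹⁹ = 1.533×10²¹, i.e. 1.533×10²¹/6.022×10²³ = 0.002546 mol.
Φ = 6.978×10⁻⁵ mol / 0.002546 mol photons = 0.0274.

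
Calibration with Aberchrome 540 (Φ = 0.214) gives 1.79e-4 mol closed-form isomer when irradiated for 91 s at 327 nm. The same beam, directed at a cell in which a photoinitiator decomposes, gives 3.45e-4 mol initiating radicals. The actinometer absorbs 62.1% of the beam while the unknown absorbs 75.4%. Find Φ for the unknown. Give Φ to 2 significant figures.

Φ = 0.34

Photons absorbed by the actinometer: 1.79e-4 / 0.214 = 8.364e-4 mol.
Incident flux: 8.364e-4 / 0.621 = 0.001347 einstein.
Absorbed by unknown: 0.754 × 0.001347 = 0.001016 mol.
Φ(unknown) = 3.45e-4 / 0.001016 = 0.34.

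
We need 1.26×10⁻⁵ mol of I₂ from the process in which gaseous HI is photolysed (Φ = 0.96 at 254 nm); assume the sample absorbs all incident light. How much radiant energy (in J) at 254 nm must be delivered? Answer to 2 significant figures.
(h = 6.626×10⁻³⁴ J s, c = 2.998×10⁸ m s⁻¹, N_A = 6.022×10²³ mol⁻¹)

6.2 J

Photons that must be absorbed: 1.26×10⁻⁵ / 0.96 = 1.313×10⁻⁵ mol.
Photon energy: hc/λ = 7.821×10⁻¹⁹ J; per mole, 4.710×10⁵ J mol⁻¹.
Energy required: 1.313×10⁻⁵ × 4.710×10⁵ = 6.2 J.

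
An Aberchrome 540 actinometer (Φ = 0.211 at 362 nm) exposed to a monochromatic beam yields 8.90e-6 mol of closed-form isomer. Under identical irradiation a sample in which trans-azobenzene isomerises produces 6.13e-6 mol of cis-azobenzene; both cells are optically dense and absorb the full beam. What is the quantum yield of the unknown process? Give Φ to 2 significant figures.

Photons absorbed by the actinometer: 8.90e-6 / 0.211 = 4.218e-5 mol.
Φ(unknown) = 6.13e-6 / 4.218e-5 = 0.15.

Φ = 0.15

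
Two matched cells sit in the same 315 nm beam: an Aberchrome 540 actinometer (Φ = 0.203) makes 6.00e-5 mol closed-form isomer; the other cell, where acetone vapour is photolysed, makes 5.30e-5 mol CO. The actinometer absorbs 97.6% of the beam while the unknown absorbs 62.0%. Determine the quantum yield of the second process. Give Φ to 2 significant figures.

Φ = 0.28

Photons absorbed by the actinometer: 6.00e-5 / 0.203 = 2.956e-4 mol.
Incident flux: 2.956e-4 / 0.976 = 3.029e-4 einstein.
Absorbed by unknown: 0.620 × 3.029e-4 = 1.878e-4 mol.
Φ(unknown) = 5.30e-5 / 1.878e-4 = 0.28.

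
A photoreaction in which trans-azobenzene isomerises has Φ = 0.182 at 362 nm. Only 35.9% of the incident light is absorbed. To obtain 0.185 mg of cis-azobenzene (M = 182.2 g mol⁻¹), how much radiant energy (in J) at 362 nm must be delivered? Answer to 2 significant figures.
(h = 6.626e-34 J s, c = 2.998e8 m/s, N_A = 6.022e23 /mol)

Product: 0.185 mg / 182.2 g mol⁻¹ = 1.015e-6 mol.
Photons that must be absorbed: 1.015e-6 / 0.182 = 5.577e-6 mol.
Incident photons needed: 5.577e-6 / 0.359 = 1.553e-5 mol.
Photon energy: hc/λ = 5.487e-19 J; per mole, 3.304e5 J mol⁻¹.
Energy required: 1.553e-5 × 3.304e5 = 5.1 J.

5.1 J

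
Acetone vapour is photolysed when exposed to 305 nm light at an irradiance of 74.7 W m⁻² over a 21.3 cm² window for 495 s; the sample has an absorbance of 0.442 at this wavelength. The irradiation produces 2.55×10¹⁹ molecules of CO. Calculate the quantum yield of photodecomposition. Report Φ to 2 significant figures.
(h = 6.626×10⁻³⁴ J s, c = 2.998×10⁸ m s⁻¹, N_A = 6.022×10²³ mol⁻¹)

Product: 2.55×10¹⁹ / 6.022×10²³ = 4.234×10⁻⁵ mol.
Photon energy at 305 nm: hc/λ = (6.626×10⁻³⁴)(2.998×10⁸)/(305×10⁻⁹) = 6.513×10⁻¹⁹ J.
Energy delivered: (74.7 W m⁻²)(21.3×10⁻⁴ m²)(495 s) = 78.76 J.
Photons incident: 78.76 / 6.513×10⁻¹⁹ = 1.209×10²⁰, i.e. 1.209×10²⁰/6.022×10²³ = 2.008×10⁻⁴ mol.
Fraction absorbed: 1 − 10^(−0.442) = 0.6386.
Photons absorbed: 0.6386 × 2.008×10⁻⁴ = 1.282×10⁻⁴ mol.
Φ = 4.234×10⁻⁵ mol / 1.282×10⁻⁴ mol photons = 0.33.

Φ = 0.33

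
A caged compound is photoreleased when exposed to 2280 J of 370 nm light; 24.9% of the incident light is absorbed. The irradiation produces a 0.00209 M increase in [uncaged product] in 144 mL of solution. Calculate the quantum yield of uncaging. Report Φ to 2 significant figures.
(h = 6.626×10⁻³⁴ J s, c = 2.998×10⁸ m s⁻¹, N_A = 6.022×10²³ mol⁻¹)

Φ = 0.17

Product: (0.00209 M)(0.144 L) = 3.010×10⁻⁴ mol.
Photon energy at 370 nm: hc/λ = (6.626×10⁻³⁴)(2.998×10⁸)/(370×10⁻⁹) = 5.369×10⁻¹⁹ J.
Photons incident: 2280 / 5.369×10⁻¹⁹ = 4.247×10²¹, i.e. 4.247×10²¹/6.022×10²³ = 0.007052 mol.
Photons absorbed: 0.249 × 0.007052 = 0.001756 mol.
Φ = 3.010×10⁻⁴ mol / 0.001756 mol photons = 0.17.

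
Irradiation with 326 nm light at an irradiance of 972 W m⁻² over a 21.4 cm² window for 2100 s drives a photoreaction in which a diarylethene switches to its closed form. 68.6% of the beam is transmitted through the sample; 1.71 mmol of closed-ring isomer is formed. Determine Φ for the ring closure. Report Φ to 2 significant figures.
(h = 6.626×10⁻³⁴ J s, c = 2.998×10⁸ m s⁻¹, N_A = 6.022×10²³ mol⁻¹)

Product: 1.71 mmol = 0.00171 mol.
Photon energy at 326 nm: hc/λ = (6.626×10⁻³⁴)(2.998×10⁸)/(326×10⁻⁹) = 6.093×10⁻¹⁹ J.
Energy delivered: (972 W m⁻²)(21.4×10⁻⁴ m²)(2100 s) = 4368 J.
Photons incident: 4368 / 6.093×10⁻¹⁹ = 7.169×10²¹, i.e. 7.169×10²¹/6.022×10²³ = 0.01190 mol.
Fraction absorbed: 1 − 68.6/100 = 0.3140.
Photons absorbed: 0.3140 × 0.01190 = 0.003737 mol.
Φ = 0.00171 mol / 0.003737 mol photons = 0.46.

Φ = 0.46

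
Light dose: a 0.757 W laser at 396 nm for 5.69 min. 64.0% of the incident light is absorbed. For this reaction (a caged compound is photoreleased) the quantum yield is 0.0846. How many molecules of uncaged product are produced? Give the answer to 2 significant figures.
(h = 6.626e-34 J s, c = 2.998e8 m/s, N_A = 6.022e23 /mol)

2.8e19 molecules

Photon energy at 396 nm: hc/λ = (6.626e-34)(2.998e8)/(396e-9) = 5.016e-19 J.
Energy delivered: (0.757 W)(341.4 s) = 258.4 J.
Photons incident: 258.4 / 5.016e-19 = 5.152e20, i.e. 5.152e20/6.022e23 = 8.555e-4 mol.
Photons absorbed: 0.640 × 8.555e-4 = 5.475e-4 mol.
Product: Φ × n_abs = 0.0846 × 5.475e-4 = 4.632e-5 mol.
As a count: 4.632e-5 × 6.022e23 = 2.8e19.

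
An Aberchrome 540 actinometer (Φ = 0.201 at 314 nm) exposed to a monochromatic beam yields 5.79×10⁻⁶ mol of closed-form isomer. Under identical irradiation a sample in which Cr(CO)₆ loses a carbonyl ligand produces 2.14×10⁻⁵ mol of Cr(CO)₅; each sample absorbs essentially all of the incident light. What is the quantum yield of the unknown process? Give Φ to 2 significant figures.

Photons absorbed by the actinometer: 5.79×10⁻⁶ / 0.201 = 2.881×10⁻⁵ mol.
Φ(unknown) = 2.14×10⁻⁵ / 2.881×10⁻⁵ = 0.74.

Φ = 0.74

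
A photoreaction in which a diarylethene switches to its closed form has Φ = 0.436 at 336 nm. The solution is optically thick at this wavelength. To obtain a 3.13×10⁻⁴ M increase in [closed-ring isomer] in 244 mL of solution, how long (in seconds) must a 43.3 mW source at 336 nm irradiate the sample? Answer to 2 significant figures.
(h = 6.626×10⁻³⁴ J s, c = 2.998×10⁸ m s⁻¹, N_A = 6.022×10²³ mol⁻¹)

t ≈ 1400 s

Product: (3.13×10⁻⁴ M)(0.244 L) = 7.637×10⁻⁵ mol.
Photons that must be absorbed: 7.637×10⁻⁵ / 0.436 = 1.752×10⁻⁴ mol.
Photon energy: hc/λ = 5.912×10⁻¹⁹ J; per mole, 3.560×10⁵ J mol⁻¹.
Energy required: 1.752×10⁻⁴ × 3.560×10⁵ = 62.37 J.
Time: 62.37 J / 0.0433 W = 1400 s.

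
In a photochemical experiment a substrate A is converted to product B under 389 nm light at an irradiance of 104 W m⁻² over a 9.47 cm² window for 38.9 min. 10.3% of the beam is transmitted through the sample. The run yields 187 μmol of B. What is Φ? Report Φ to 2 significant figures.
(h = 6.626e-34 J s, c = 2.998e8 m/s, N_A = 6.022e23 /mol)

Φ = 0.28

Product: 187 μmol = 1.87e-4 mol.
Photon energy at 389 nm: hc/λ = (6.626e-34)(2.998e8)/(389e-9) = 5.107e-19 J.
Energy delivered: (104 W m⁻²)(9.47e-4 m²)(2334 s) = 229.9 J.
Photons incident: 229.9 / 5.107e-19 = 4.502e20, i.e. 4.502e20/6.022e23 = 7.476e-4 mol.
Fraction absorbed: 1 − 10.3/100 = 0.8970.
Photons absorbed: 0.8970 × 7.476e-4 = 6.706e-4 mol.
Φ = 1.87e-4 mol / 6.706e-4 mol photons = 0.28.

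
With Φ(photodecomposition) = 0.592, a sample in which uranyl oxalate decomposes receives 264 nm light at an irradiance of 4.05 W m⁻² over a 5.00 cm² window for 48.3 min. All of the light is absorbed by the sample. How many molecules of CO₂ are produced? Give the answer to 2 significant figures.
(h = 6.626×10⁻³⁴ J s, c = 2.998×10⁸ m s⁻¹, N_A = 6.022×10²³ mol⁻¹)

Photon energy at 264 nm: hc/λ = (6.626×10⁻³⁴)(2.998×10⁸)/(264×10⁻⁹) = 7.525×10⁻¹⁹ J.
Energy delivered: (4.05 W m⁻²)(5.00×10⁻⁴ m²)(2898 s) = 5.868 J.
Photons incident: 5.868 / 7.525×10⁻¹⁹ = 7.798×10¹⁸, i.e. 7.798×10¹⁸/6.022×10²³ = 1.295×10⁻⁵ mol.
Product: Φ × n_abs = 0.592 × 1.295×10⁻⁵ = 7.666×10⁻⁶ mol.
As a count: 7.666×10⁻⁶ × 6.022×10²³ = 4.6×10¹⁸.

4.6×10¹⁸ molecules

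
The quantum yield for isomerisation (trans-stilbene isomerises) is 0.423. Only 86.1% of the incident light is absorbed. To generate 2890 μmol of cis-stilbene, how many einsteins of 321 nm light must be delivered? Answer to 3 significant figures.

Product: 2890 μmol = 0.00289 mol.
Photons that must be absorbed: 0.00289 / 0.423 = 0.006832 mol.
Incident photons needed: 0.006832 / 0.861 = 0.007935 mol.

0.00794 einstein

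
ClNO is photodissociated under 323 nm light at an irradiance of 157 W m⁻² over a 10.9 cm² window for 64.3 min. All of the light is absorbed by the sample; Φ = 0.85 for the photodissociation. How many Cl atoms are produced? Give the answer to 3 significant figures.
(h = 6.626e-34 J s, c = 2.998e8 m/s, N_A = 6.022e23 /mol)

Photon energy at 323 nm: hc/λ = (6.626e-34)(2.998e8)/(323e-9) = 6.150e-19 J.
Energy delivered: (157 W m⁻²)(10.9e-4 m²)(3858 s) = 660.2 J.
Photons incident: 660.2 / 6.150e-19 = 1.073e21, i.e. 1.073e21/6.022e23 = 0.001782 mol.
Product: Φ × n_abs = 0.85 × 0.001782 = 0.001515 mol.
As a count: 0.001515 × 6.022e23 = 9.12e20.

9.12e20 atoms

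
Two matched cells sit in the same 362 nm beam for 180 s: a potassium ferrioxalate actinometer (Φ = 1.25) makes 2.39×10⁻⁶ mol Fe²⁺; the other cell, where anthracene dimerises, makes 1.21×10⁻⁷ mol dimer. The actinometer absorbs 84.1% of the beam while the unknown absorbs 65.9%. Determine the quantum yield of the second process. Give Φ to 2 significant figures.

Φ = 0.081

Photons absorbed by the actinometer: 2.39×10⁻⁶ / 1.25 = 1.912×10⁻⁶ mol.
Incident flux: 1.912×10⁻⁶ / 0.841 = 2.273×10⁻⁶ einstein.
Absorbed by unknown: 0.659 × 2.273×10⁻⁶ = 1.498×10⁻⁶ mol.
Φ(unknown) = 1.21×10⁻⁷ / 1.498×10⁻⁶ = 0.081.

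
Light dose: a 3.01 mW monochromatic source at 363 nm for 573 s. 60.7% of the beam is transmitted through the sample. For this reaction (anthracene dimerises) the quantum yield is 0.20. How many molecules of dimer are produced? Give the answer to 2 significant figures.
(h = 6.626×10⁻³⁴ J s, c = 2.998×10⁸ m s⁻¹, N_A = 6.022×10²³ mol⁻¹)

Photon energy at 363 nm: hc/λ = (6.626×10⁻³⁴)(2.998×10⁸)/(363×10⁻⁹) = 5.472×10⁻¹⁹ J.
Energy delivered: (3.01 mW)(573 s) = 1.725 J.
Photons incident: 1.725 / 5.472×10⁻¹⁹ = 3.152×10¹⁸, i.e. 3.152×10¹⁸/6.022×10²³ = 5.234×10⁻⁶ mol.
Fraction absorbed: 1 − 60.7/100 = 0.3930.
Photons absorbed: 0.3930 × 5.234×10⁻⁶ = 2.057×10⁻⁶ mol.
Product: Φ × n_abs = 0.20 × 2.057×10⁻⁶ = 4.114×10⁻⁷ mol.
As a count: 4.114×10⁻⁷ × 6.022×10²³ = 2.5×10¹⁷.

2.5×10¹⁷ molecules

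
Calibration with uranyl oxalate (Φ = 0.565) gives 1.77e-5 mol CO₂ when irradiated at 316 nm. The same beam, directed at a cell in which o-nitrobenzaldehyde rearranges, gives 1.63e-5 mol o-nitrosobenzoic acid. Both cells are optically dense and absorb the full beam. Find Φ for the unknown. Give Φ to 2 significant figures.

Photons absorbed by the actinometer: 1.77e-5 / 0.565 = 3.133e-5 mol.
Φ(unknown) = 1.63e-5 / 3.133e-5 = 0.52.

Φ = 0.52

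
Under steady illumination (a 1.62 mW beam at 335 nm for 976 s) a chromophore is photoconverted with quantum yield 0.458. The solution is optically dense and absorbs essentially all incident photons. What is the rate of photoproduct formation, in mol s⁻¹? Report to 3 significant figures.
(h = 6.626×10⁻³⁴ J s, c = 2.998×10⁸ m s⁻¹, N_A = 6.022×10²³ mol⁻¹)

Photon energy at 335 nm: hc/λ = (6.626×10⁻³⁴)(2.998×10⁸)/(335×10⁻⁹) = 5.930×10⁻¹⁹ J.
Energy delivered: (1.62 mW)(976 s) = 1.581 J.
Photons incident: 1.581 / 5.930×10⁻¹⁹ = 2.666×10¹⁸, i.e. 2.666×10¹⁸/6.022×10²³ = 4.427×10⁻⁶ mol.
Product formed: 0.458 × 4.427×10⁻⁶ = 2.028×10⁻⁶ mol.
Rate: 2.028×10⁻⁶ / 976 s = 2.08×10⁻⁹ mol s⁻¹.

2.08×10⁻⁹ mol s⁻¹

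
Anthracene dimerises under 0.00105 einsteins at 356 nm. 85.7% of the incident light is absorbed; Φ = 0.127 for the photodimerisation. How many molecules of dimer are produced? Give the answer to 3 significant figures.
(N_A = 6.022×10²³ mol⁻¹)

6.88×10¹⁹ molecules

Photons absorbed: 0.857 × 0.00105 = 8.998×10⁻⁴ mol.
Product: Φ × n_abs = 0.127 × 8.998×10⁻⁴ = 1.143×10⁻⁴ mol.
As a count: 1.143×10⁻⁴ × 6.022×10²³ = 6.88×10¹⁹.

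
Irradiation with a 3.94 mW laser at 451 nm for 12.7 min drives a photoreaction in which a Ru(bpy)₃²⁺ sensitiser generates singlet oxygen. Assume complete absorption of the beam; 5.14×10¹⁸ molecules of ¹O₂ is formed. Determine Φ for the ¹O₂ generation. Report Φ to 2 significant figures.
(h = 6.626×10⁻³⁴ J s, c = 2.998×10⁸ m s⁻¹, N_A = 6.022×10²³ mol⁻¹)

Φ = 0.75

Product: 5.14×10¹⁸ / 6.022×10²³ = 8.535×10⁻⁶ mol.
Photon energy at 451 nm: hc/λ = (6.626×10⁻³⁴)(2.998×10⁸)/(451×10⁻⁹) = 4.405×10⁻¹⁹ J.
Energy delivered: (3.94 mW)(762 s) = 3.002 J.
Photons incident: 3.002 / 4.405×10⁻¹⁹ = 6.815×10¹⁸, i.e. 6.815×10¹⁸/6.022×10²³ = 1.132×10⁻⁵ mol.
Φ = 8.535×10⁻⁶ mol / 1.132×10⁻⁵ mol photons = 0.75.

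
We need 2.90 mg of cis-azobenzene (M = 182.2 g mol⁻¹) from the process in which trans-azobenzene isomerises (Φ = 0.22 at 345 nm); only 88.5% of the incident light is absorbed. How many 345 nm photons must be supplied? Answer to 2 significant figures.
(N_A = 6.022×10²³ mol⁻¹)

Product: 2.90 mg / 182.2 g mol⁻¹ = 1.592×10⁻⁵ mol.
Photons that must be absorbed: 1.592×10⁻⁵ / 0.22 = 7.236×10⁻⁵ mol.
Incident photons needed: 7.236×10⁻⁵ / 0.885 = 8.176×10⁻⁵ mol.
Photon count: 8.176×10⁻⁵ × 6.022×10²³ = 4.9×10¹⁹.

4.9×10¹⁹ photons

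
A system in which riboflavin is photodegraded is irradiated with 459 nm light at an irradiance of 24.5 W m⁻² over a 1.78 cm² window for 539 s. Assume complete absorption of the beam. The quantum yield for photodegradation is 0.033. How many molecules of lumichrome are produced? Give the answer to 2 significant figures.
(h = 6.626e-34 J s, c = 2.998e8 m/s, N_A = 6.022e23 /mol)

1.8e17 molecules

Photon energy at 459 nm: hc/λ = (6.626e-34)(2.998e8)/(459e-9) = 4.328e-19 J.
Energy delivered: (24.5 W m⁻²)(1.78e-4 m²)(539 s) = 2.351 J.
Photons incident: 2.351 / 4.328e-19 = 5.432e18, i.e. 5.432e18/6.022e23 = 9.020e-6 mol.
Product: Φ × n_abs = 0.033 × 9.020e-6 = 2.977e-7 mol.
As a count: 2.977e-7 × 6.022e23 = 1.8e17.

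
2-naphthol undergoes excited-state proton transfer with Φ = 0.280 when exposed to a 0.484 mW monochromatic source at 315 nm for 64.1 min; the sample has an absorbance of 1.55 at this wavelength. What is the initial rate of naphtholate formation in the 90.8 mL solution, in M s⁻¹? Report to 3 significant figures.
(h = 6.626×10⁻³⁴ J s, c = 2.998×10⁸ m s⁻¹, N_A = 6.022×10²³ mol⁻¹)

Photon energy at 315 nm: hc/λ = (6.626×10⁻³⁴)(2.998×10⁸)/(315×10⁻⁹) = 6.306×10⁻¹⁹ J.
Energy delivered: (0.484 mW)(3846 s) = 1.861 J.
Photons incident: 1.861 / 6.306×10⁻¹⁹ = 2.951×10¹⁸, i.e. 2.951×10¹⁸/6.022×10²³ = 4.900×10⁻⁶ mol.
Fraction absorbed: 1 − 10^(−1.55) = 0.9718.
Photons absorbed: 0.9718 × 4.900×10⁻⁶ = 4.762×10⁻⁶ mol.
Product formed: 0.280 × 4.762×10⁻⁶ = 1.333×10⁻⁶ mol.
Rate: 1.333×10⁻⁶ mol / (3846 s × 0.0908 L) = 3.82×10⁻⁹ M s⁻¹.

3.82×10⁻⁹ M s⁻¹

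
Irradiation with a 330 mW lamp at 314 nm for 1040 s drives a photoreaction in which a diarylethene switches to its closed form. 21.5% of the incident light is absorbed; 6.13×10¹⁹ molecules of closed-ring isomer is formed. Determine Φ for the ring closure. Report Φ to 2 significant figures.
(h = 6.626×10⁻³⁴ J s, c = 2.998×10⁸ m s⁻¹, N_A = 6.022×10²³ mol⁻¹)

Φ = 0.53

Product: 6.13×10¹⁹ / 6.022×10²³ = 1.018×10⁻⁴ mol.
Photon energy at 314 nm: hc/λ = (6.626×10⁻³⁴)(2.998×10⁸)/(314×10⁻⁹) = 6.326×10⁻¹⁹ J.
Energy delivered: (330 mW)(1040 s) = 343.2 J.
Photons incident: 343.2 / 6.326×10⁻¹⁹ = 5.425×10²⁰, i.e. 5.425×10²⁰/6.022×10²³ = 9.009×10⁻⁴ mol.
Photons absorbed: 0.215 × 9.009×10⁻⁴ = 1.937×10⁻⁴ mol.
Φ = 1.018×10⁻⁴ mol / 1.937×10⁻⁴ mol photons = 0.53.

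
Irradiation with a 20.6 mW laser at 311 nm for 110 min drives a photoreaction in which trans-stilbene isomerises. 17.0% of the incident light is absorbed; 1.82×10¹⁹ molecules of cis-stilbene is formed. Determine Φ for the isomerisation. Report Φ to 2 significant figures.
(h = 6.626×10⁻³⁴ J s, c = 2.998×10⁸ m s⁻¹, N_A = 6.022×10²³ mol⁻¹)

Product: 1.82×10¹⁹ / 6.022×10²³ = 3.022×10⁻⁵ mol.
Photon energy at 311 nm: hc/λ = (6.626×10⁻³⁴)(2.998×10⁸)/(311×10⁻⁹) = 6.387×10⁻¹⁹ J.
Energy delivered: (20.6 mW)(6600 s) = 136.0 J.
Photons incident: 136.0 / 6.387×10⁻¹⁹ = 2.129×10²⁰, i.e. 2.129×10²⁰/6.022×10²³ = 3.535×10⁻⁴ mol.
Photons absorbed: 0.170 × 3.535×10⁻⁴ = 6.010×10⁻⁵ mol.
Φ = 3.022×10⁻⁵ mol / 6.010×10⁻⁵ mol photons = 0.50.

Φ = 0.50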